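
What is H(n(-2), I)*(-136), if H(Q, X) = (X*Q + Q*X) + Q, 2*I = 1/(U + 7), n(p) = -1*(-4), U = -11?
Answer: -408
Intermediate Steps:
n(p) = 4
I = -1/8 (I = 1/(2*(-11 + 7)) = (1/2)/(-4) = (1/2)*(-1/4) = -1/8 ≈ -0.12500)
H(Q, X) = Q + 2*Q*X (H(Q, X) = (Q*X + Q*X) + Q = 2*Q*X + Q = Q + 2*Q*X)
H(n(-2), I)*(-136) = (4*(1 + 2*(-1/8)))*(-136) = (4*(1 - 1/4))*(-136) = (4*(3/4))*(-136) = 3*(-136) = -408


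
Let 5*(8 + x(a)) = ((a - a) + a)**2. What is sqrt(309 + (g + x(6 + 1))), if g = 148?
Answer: sqrt(11470)/5 ≈ 21.420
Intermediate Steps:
x(a) = -8 + a**2/5 (x(a) = -8 + ((a - a) + a)**2/5 = -8 + (0 + a)**2/5 = -8 + a**2/5)
sqrt(309 + (g + x(6 + 1))) = sqrt(309 + (148 + (-8 + (6 + 1)**2/5))) = sqrt(309 + (148 + (-8 + (1/5)*7**2))) = sqrt(309 + (148 + (-8 + (1/5)*49))) = sqrt(309 + (148 + (-8 + 49/5))) = sqrt(309 + (148 + 9/5)) = sqrt(309 + 749/5) = sqrt(2294/5) = sqrt(11470)/5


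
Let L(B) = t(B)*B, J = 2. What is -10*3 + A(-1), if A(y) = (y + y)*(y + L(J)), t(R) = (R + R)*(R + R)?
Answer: -92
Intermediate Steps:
t(R) = 4*R**2 (t(R) = (2*R)*(2*R) = 4*R**2)
L(B) = 4*B**3 (L(B) = (4*B**2)*B = 4*B**3)
A(y) = 2*y*(32 + y) (A(y) = (y + y)*(y + 4*2**3) = (2*y)*(y + 4*8) = (2*y)*(y + 32) = (2*y)*(32 + y) = 2*y*(32 + y))
-10*3 + A(-1) = -10*3 + 2*(-1)*(32 - 1) = -30 + 2*(-1)*31 = -30 - 62 = -92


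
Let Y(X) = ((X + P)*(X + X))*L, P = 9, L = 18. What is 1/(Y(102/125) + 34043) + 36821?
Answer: 19751794010624/536427419 ≈ 36821.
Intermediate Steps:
Y(X) = 36*X*(9 + X) (Y(X) = ((X + 9)*(X + X))*18 = ((9 + X)*(2*X))*18 = (2*X*(9 + X))*18 = 36*X*(9 + X))
1/(Y(102/125) + 34043) + 36821 = 1/(36*(102/125)*(9 + 102/125) + 34043) + 36821 = 1/(36*(102/125)*(1227/125) + 34043) + 36821 = 1/(4505544/15625 + 34043) + 36821 = 1/(536427419/15625) + 36821 = 15625/536427419 + 36821 = 19751794010624/536427419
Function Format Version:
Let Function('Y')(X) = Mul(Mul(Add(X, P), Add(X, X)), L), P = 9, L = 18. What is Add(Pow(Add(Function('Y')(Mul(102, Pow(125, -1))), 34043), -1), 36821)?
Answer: Rational(19751794010624, 536427419) ≈ 36821.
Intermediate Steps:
Function('Y')(X) = Mul(36, X, Add(9, X)) (Function('Y')(X) = Mul(Mul(Add(X, 9), Add(X, X)), 18) = Mul(Mul(Add(9, X), Mul(2, X)), 18) = Mul(Mul(2, X, Add(9, X)), 18) = Mul(36, X, Add(9, X)))
Add(Pow(Add(Function('Y')(Mul(102, Pow(125, -1))), 34043), -1), 36821) = Add(Pow(Add(Mul(36, Mul(102, Pow(125, -1)), Add(9, Mul(102, Pow(125, -1)))), 34043), -1), 36821) = Add(Pow(Add(Mul(36, Mul(102, Rational(1, 125)), Add(9, Mul(102, Rational(1, 125)))), 34043), -1), 36821) = Add(Pow(Add(Mul(36, Rational(102, 125), Add(9, Rational(102, 125))), 34043), -1), 36821) = Add(Pow(Add(Mul(36, Rational(102, 125), Rational(1227, 125)), 34043), -1), 36821) = Add(Pow(Add(Rational(4505544, 15625), 34043), -1), 36821) = Add(Pow(Rational(536427419, 15625), -1), 36821) = Add(Rational(15625, 536427419), 36821) = Rational(19751794010624, 536427419)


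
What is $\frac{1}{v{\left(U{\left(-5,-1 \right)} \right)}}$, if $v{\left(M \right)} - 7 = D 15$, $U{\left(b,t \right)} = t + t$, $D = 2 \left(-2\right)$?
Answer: $- \frac{1}{53} \approx -0.018868$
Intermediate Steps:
$D = -4$
$U{\left(b,t \right)} = 2 t$
$v{\left(M \right)} = -53$ ($v{\left(M \right)} = 7 - 60 = -53$)
$\frac{1}{v{\left(U{\left(-5,-1 \right)} \right)}} = \frac{1}{-53} = - \frac{1}{53}$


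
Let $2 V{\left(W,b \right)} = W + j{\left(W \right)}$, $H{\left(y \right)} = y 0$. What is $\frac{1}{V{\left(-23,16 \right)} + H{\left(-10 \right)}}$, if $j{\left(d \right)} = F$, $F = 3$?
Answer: $- \frac{1}{10} \approx -0.1$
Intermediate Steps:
$H{\left(y \right)} = 0$
$j{\left(d \right)} = 3$
$V{\left(W,b \right)} = \frac{3}{2} + \frac{W}{2}$ ($V{\left(W,b \right)} = \frac{W + 3}{2} = \frac{3 + W}{2} = \frac{3}{2} + \frac{W}{2}$)
$\frac{1}{V{\left(-23,16 \right)} + H{\left(-10 \right)}} = \frac{1}{\left(\frac{3}{2} + \frac{1}{2} \left(-23\right)\right) + 0} = \frac{1}{\left(\frac{3}{2} - \frac{23}{2}\right) + 0} = \frac{1}{-10 + 0} = \frac{1}{-10} = - \frac{1}{10}$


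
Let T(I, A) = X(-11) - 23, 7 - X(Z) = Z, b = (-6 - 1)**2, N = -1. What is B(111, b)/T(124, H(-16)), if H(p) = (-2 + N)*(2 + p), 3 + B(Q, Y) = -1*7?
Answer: 2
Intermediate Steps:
b = 49 (b = (-7)**2 = 49)
X(Z) = 7 - Z
B(Q, Y) = -10 (B(Q, Y) = -3 - 1*7 = -3 - 7 = -10)
H(p) = -6 - 3*p (H(p) = (-2 - 1)*(2 + p) = -3*(2 + p) = -6 - 3*p)
T(I, A) = -5 (T(I, A) = (7 - 1*(-11)) - 23 = (7 + 11) - 23 = 18 - 23 = -5)
B(111, b)/T(124, H(-16)) = -10/(-5) = -10*(-1/5) = 2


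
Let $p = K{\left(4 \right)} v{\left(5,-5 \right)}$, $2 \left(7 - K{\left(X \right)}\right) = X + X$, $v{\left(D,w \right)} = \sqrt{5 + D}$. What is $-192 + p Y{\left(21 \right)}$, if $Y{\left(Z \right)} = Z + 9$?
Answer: $-192 + 90 \sqrt{10} \approx 92.605$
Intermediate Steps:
$K{\left(X \right)} = 7 - X$ ($K{\left(X \right)} = 7 - \frac{X + X}{2} = 7 - \frac{2 X}{2} = 7 - X$)
$p = 3 \sqrt{10}$ ($p = \left(7 - 4\right) \sqrt{5 + 5} = \left(7 - 4\right) \sqrt{10} = 3 \sqrt{10} \approx 9.4868$)
$Y{\left(Z \right)} = 9 + Z$
$-192 + p Y{\left(21 \right)} = -192 + 3 \sqrt{10} \left(9 + 21\right) = -192 + 3 \sqrt{10} \cdot 30 = -192 + 90 \sqrt{10}$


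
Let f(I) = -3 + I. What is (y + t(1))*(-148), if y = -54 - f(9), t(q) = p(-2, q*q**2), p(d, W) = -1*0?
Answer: 8880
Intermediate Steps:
p(d, W) = 0
t(q) = 0
y = -60 (y = -54 - (-3 + 9) = -54 - 1*6 = -54 - 6 = -60)
(y + t(1))*(-148) = (-60 + 0)*(-148) = -60*(-148) = 8880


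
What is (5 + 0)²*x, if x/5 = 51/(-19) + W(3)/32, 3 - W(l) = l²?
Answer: -109125/304 ≈ -358.96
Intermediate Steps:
W(l) = 3 - l²
x = -4365/304 (x = 5*(51/(-19) + (3 - 1*3²)/32) = 5*(51*(-1/19) + (3 - 1*9)*(1/32)) = 5*(-51/19 + (3 - 9)*(1/32)) = 5*(-51/19 - 6*1/32) = 5*(-51/19 - 3/16) = 5*(-873/304) = -4365/304 ≈ -14.359)
(5 + 0)²*x = (5 + 0)²*(-4365/304) = 5²*(-4365/304) = 25*(-4365/304) = -109125/304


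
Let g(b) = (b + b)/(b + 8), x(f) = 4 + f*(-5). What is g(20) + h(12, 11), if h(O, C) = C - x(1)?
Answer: 94/7 ≈ 13.429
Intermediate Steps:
x(f) = 4 - 5*f
g(b) = 2*b/(8 + b) (g(b) = (2*b)/(8 + b) = 2*b/(8 + b))
h(O, C) = 1 + C (h(O, C) = C - (4 - 5*1) = C - (4 - 5) = C - 1*(-1) = C + 1 = 1 + C)
g(20) + h(12, 11) = 2*20/(8 + 20) + (1 + 11) = 2*20/28 + 12 = 2*20*(1/28) + 12 = 10/7 + 12 = 94/7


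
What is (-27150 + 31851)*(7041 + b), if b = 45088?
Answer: 245058429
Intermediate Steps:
(-27150 + 31851)*(7041 + b) = (-27150 + 31851)*(7041 + 45088) = 4701*52129 = 245058429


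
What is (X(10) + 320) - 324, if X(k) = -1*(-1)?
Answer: -3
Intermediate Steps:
X(k) = 1
(X(10) + 320) - 324 = (1 + 320) - 324 = 321 - 324 = -3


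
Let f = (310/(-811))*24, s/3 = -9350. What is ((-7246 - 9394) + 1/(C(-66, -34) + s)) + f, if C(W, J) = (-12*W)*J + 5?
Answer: -742271833851/44583103 ≈ -16649.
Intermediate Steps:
s = -28050 (s = 3*(-9350) = -28050)
C(W, J) = 5 - 12*J*W (C(W, J) = -12*J*W + 5 = 5 - 12*J*W)
f = -7440/811 (f = (310*(-1/811))*24 = -310/811*24 = -7440/811 ≈ -9.1739)
((-7246 - 9394) + 1/(C(-66, -34) + s)) + f = ((-7246 - 9394) + 1/((5 - 12*(-34)*(-66)) - 28050)) - 7440/811 = (-16640 + 1/((5 - 26928) - 28050)) - 7440/811 = (-16640 + 1/(-26923 - 28050)) - 7440/811 = (-16640 + 1/(-54973)) - 7440/811 = (-16640 - 1/54973) - 7440/811 = -914750721/54973 - 7440/811 = -742271833851/44583103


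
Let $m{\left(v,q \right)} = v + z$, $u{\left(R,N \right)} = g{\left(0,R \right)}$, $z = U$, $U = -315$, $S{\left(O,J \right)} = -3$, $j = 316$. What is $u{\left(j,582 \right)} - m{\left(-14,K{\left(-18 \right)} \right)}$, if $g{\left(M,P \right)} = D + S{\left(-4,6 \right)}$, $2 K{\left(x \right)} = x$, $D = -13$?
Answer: $313$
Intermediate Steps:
$K{\left(x \right)} = \frac{x}{2}$
$g{\left(M,P \right)} = -16$ ($g{\left(M,P \right)} = -13 - 3 = -16$)
$z = -315$
$u{\left(R,N \right)} = -16$
$m{\left(v,q \right)} = -315 + v$ ($m{\left(v,q \right)} = v - 315 = -315 + v$)
$u{\left(j,582 \right)} - m{\left(-14,K{\left(-18 \right)} \right)} = -16 - \left(-315 - 14\right) = -16 - -329 = -16 + 329 = 313$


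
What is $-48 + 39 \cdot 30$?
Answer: $1122$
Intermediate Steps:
$-48 + 39 \cdot 30 = -48 + 1170 = 1122$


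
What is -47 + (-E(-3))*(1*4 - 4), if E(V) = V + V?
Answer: -47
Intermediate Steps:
E(V) = 2*V
-47 + (-E(-3))*(1*4 - 4) = -47 + (-2*(-3))*(1*4 - 4) = -47 + (-1*(-6))*(4 - 4) = -47 + 6*0 = -47 + 0 = -47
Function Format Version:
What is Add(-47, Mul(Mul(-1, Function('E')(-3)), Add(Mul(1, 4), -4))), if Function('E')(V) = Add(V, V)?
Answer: -47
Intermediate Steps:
Function('E')(V) = Mul(2, V)
Add(-47, Mul(Mul(-1, Function('E')(-3)), Add(Mul(1, 4), -4))) = Add(-47, Mul(Mul(-1, Mul(2, -3)), Add(Mul(1, 4), -4))) = Add(-47, Mul(Mul(-1, -6), Add(4, -4))) = Add(-47, Mul(6, 0)) = Add(-47, 0) = -47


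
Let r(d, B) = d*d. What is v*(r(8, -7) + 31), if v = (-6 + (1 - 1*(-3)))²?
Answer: 380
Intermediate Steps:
r(d, B) = d²
v = 4 (v = (-6 + (1 + 3))² = (-6 + 4)² = (-2)² = 4)
v*(r(8, -7) + 31) = 4*(8² + 31) = 4*(64 + 31) = 4*95 = 380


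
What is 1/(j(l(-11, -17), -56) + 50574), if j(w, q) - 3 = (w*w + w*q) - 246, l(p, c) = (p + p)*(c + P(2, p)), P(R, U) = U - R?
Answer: 1/448971 ≈ 2.2273e-6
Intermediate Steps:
l(p, c) = 2*p*(-2 + c + p) (l(p, c) = (p + p)*(c + (p - 1*2)) = (2*p)*(c + (p - 2)) = (2*p)*(c + (-2 + p)) = (2*p)*(-2 + c + p) = 2*p*(-2 + c + p))
j(w, q) = -243 + w² + q*w (j(w, q) = 3 + ((w*w + w*q) - 246) = 3 + ((w² + q*w) - 246) = 3 + (-246 + w² + q*w) = -243 + w² + q*w)
1/(j(l(-11, -17), -56) + 50574) = 1/((-243 + (2*(-11)*(-2 - 17 - 11))² - 112*(-11)*(-2 - 17 - 11)) + 50574) = 1/((-243 + (2*(-11)*(-30))² - 112*(-11)*(-30)) + 50574) = 1/((-243 + 660² - 56*660) + 50574) = 1/((-243 + 435600 - 36960) + 50574) = 1/(398397 + 50574) = 1/448971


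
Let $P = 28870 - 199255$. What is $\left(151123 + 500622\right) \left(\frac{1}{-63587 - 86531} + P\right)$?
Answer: $- \frac{16670239387877095}{150118} \approx -1.1105 \cdot 10^{11}$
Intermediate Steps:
$P = -170385$
$\left(151123 + 500622\right) \left(\frac{1}{-63587 - 86531} + P\right) = \left(151123 + 500622\right) \left(\frac{1}{-63587 - 86531} - 170385\right) = 651745 \left(\frac{1}{-150118} - 170385\right) = 651745 \left(- \frac{1}{150118} - 170385\right) = 651745 \left(- \frac{25577855431}{150118}\right) = - \frac{16670239387877095}{150118}$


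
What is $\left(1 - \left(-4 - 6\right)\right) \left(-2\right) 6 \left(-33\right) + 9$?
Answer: $4365$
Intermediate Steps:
$\left(1 - \left(-4 - 6\right)\right) \left(-2\right) 6 \left(-33\right) + 9 = \left(1 - -10\right) \left(-2\right) 6 \left(-33\right) + 9 = \left(1 + 10\right) \left(-2\right) 6 \left(-33\right) + 9 = 11 \left(-2\right) 6 \left(-33\right) + 9 = \left(-22\right) 6 \left(-33\right) + 9 = \left(-132\right) \left(-33\right) + 9 = 4356 + 9 = 4365$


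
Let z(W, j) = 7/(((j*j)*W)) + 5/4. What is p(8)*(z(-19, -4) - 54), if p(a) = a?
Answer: -16043/38 ≈ -422.18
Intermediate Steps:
z(W, j) = 5/4 + 7/(W*j**2) (z(W, j) = 7/((j**2*W)) + 5*(1/4) = 7/((W*j**2)) + 5/4 = 7*(1/(W*j**2)) + 5/4 = 7/(W*j**2) + 5/4 = 5/4 + 7/(W*j**2))
p(8)*(z(-19, -4) - 54) = 8*((5/4 + 7/(-19*(-4)**2)) - 54) = 8*((5/4 + 7*(-1/19)*(1/16)) - 54) = 8*((5/4 - 7/304) - 54) = 8*(373/304 - 54) = 8*(-16043/304) = -16043/38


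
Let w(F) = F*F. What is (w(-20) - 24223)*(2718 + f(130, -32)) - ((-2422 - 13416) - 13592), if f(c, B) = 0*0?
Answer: -64721484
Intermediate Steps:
f(c, B) = 0
w(F) = F²
(w(-20) - 24223)*(2718 + f(130, -32)) - ((-2422 - 13416) - 13592) = ((-20)² - 24223)*(2718 + 0) - ((-2422 - 13416) - 13592) = (400 - 24223)*2718 - (-15838 - 13592) = -23823*2718 - 1*(-29430) = -64750914 + 29430 = -64721484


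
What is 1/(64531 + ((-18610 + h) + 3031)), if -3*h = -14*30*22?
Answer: 1/52032 ≈ 1.9219e-5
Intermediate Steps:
h = 3080 (h = -(-14*30)*22/3 = -(-140)*22 = -⅓*(-9240) = 3080)
1/(64531 + ((-18610 + h) + 3031)) = 1/(64531 + ((-18610 + 3080) + 3031)) = 1/(64531 + (-15530 + 3031)) = 1/(64531 - 12499) = 1/52032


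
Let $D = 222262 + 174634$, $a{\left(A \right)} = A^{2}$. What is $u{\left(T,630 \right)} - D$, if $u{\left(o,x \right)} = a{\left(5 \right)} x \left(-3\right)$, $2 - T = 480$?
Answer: $-444146$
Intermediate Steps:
$T = -478$ ($T = 2 - 480 = -478$)
$u{\left(o,x \right)} = - 75 x$ ($u{\left(o,x \right)} = 5^{2} x \left(-3\right) = 25 x \left(-3\right) = - 75 x$)
$D = 396896$
$u{\left(T,630 \right)} - D = \left(-75\right) 630 - 396896 = -47250 - 396896 = -444146$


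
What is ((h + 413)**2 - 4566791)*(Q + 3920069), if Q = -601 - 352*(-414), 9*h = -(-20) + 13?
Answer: -160732235804324/9 ≈ -1.7859e+13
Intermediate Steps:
h = 11/3 (h = (-(-20) + 13)/9 = (-4*(-5) + 13)/9 = (20 + 13)/9 = (1/9)*33 = 11/3 ≈ 3.6667)
Q = 145127 (Q = -601 + 145728 = 145127)
((h + 413)**2 - 4566791)*(Q + 3920069) = ((11/3 + 413)**2 - 4566791)*(145127 + 3920069) = ((1250/3)**2 - 4566791)*4065196 = (1562500/9 - 4566791)*4065196 = -39538619/9*4065196 = -160732235804324/9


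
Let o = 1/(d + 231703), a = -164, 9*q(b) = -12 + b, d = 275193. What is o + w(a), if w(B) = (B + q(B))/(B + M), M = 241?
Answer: -119627357/50182704 ≈ -2.3838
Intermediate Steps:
q(b) = -4/3 + b/9 (q(b) = (-12 + b)/9 = -4/3 + b/9)
w(B) = (-4/3 + 10*B/9)/(241 + B) (w(B) = (B + (-4/3 + B/9))/(B + 241) = (-4/3 + 10*B/9)/(241 + B))
o = 1/506896 (o = 1/(275193 + 231703) = 1/506896 ≈ 1.9728e-6)
o + w(a) = 1/506896 + 2*(-6 + 5*(-164))/(9*(241 - 164)) = 1/506896 + (2/9)*(-6 - 820)/77 = 1/506896 + (2/9)*(1/77)*(-826) = 1/506896 - 236/99 = -119627357/50182704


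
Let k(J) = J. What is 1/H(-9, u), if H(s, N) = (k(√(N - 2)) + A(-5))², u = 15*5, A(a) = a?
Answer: (5 - √73)⁻² ≈ 0.079618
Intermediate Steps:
u = 75
H(s, N) = (-5 + √(-2 + N))² (H(s, N) = (√(N - 2) - 5)² = (√(-2 + N) - 5)² = (-5 + √(-2 + N))²)
1/H(-9, u) = 1/((-5 + √(-2 + 75))²) = 1/((-5 + √73)²) = (-5 + √73)⁻²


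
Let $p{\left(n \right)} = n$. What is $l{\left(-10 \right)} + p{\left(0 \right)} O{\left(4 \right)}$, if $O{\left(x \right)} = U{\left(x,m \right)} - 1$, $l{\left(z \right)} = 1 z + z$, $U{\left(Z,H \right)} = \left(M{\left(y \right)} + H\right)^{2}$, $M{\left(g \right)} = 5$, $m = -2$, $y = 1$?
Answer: $-20$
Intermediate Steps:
$U{\left(Z,H \right)} = \left(5 + H\right)^{2}$
$l{\left(z \right)} = 2 z$ ($l{\left(z \right)} = z + z = 2 z$)
$O{\left(x \right)} = 8$ ($O{\left(x \right)} = \left(5 - 2\right)^{2} - 1 = 3^{2} - 1 = 9 - 1 = 8$)
$l{\left(-10 \right)} + p{\left(0 \right)} O{\left(4 \right)} = 2 \left(-10\right) + 0 \cdot 8 = -20 + 0 = -20$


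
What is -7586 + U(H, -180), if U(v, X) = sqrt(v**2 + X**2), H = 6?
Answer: -7586 + 6*sqrt(901) ≈ -7405.9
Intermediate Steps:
U(v, X) = sqrt(X**2 + v**2)
-7586 + U(H, -180) = -7586 + sqrt((-180)**2 + 6**2) = -7586 + sqrt(32400 + 36) = -7586 + sqrt(32436) = -7586 + 6*sqrt(901)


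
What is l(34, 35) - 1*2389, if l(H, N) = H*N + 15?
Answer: -1184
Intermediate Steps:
l(H, N) = 15 + H*N
l(34, 35) - 1*2389 = (15 + 34*35) - 1*2389 = (15 + 1190) - 2389 = 1205 - 2389 = -1184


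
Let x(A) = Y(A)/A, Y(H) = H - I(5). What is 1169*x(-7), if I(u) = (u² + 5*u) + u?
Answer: 10354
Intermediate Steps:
I(u) = u² + 6*u
Y(H) = -55 + H (Y(H) = H - 5*(6 + 5) = H - 5*11 = H - 1*55 = H - 55 = -55 + H)
x(A) = (-55 + A)/A
1169*x(-7) = 1169*((-55 - 7)/(-7)) = 1169*(-⅐*(-62)) = 1169*(62/7) = 10354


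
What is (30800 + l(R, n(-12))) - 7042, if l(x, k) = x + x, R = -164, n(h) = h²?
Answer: 23430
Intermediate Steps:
l(x, k) = 2*x
(30800 + l(R, n(-12))) - 7042 = (30800 + 2*(-164)) - 7042 = (30800 - 328) - 7042 = 30472 - 7042 = 23430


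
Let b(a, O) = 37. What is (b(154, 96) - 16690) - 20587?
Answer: -37240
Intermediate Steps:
(b(154, 96) - 16690) - 20587 = (37 - 16690) - 20587 = -16653 - 20587 = -37240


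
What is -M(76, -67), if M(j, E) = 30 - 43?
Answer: 13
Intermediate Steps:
M(j, E) = -13
-M(76, -67) = -1*(-13) = 13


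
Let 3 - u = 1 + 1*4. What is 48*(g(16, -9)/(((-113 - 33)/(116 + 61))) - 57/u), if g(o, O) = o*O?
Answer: 711576/73 ≈ 9747.6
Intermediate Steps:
u = -2 (u = 3 - (1 + 1*4) = 3 - (1 + 4) = 3 - 1*5 = 3 - 5 = -2)
g(o, O) = O*o
48*(g(16, -9)/(((-113 - 33)/(116 + 61))) - 57/u) = 48*((-9*16)/(((-113 - 33)/(116 + 61))) - 57/(-2)) = 48*(-144/((-146/177)) - 57*(-1/2)) = 48*(-144/((-146*1/177)) + 57/2) = 48*(-144/(-146/177) + 57/2) = 48*(-144*(-177/146) + 57/2) = 48*(12744/73 + 57/2) = 48*(29649/146) = 711576/73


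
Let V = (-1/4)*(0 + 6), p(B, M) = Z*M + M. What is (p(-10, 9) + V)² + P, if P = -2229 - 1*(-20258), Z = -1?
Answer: 72125/4 ≈ 18031.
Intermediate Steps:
p(B, M) = 0 (p(B, M) = -M + M = 0)
V = -3/2 (V = -1*¼*6 = -¼*6 = -3/2 ≈ -1.5000)
P = 18029 (P = -2229 + 20258 = 18029)
(p(-10, 9) + V)² + P = (0 - 3/2)² + 18029 = (-3/2)² + 18029 = 9/4 + 18029 = 72125/4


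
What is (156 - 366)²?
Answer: 44100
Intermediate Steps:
(156 - 366)² = (-210)² = 44100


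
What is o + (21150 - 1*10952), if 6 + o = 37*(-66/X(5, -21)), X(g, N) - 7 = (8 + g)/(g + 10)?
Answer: 583013/59 ≈ 9881.6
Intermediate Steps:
X(g, N) = 7 + (8 + g)/(10 + g) (X(g, N) = 7 + (8 + g)/(g + 10) = 7 + (8 + g)/(10 + g))
o = -18669/59 (o = -6 + 37*(-66*(10 + 5)/(2*(39 + 4*5))) = -6 + 37*(-66*15/(2*(39 + 20))) = -6 + 37*(-66/(2*(1/15)*59)) = -6 + 37*(-66/118/15) = -6 + 37*(-66*15/118) = -6 + 37*(-495/59) = -6 - 18315/59 = -18669/59 ≈ -316.42)
o + (21150 - 1*10952) = -18669/59 + (21150 - 1*10952) = -18669/59 + (21150 - 10952) = -18669/59 + 10198 = 583013/59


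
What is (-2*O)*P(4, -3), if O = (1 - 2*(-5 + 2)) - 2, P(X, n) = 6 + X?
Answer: -100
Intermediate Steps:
O = 5 (O = (1 - 2*(-3)) - 2 = (1 + 6) - 2 = 7 - 2 = 5)
(-2*O)*P(4, -3) = (-2*5)*(6 + 4) = -10*10 = -100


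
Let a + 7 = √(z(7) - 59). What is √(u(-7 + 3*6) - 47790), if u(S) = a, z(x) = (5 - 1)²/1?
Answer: √(-47797 + I*√43) ≈ 0.015 + 218.63*I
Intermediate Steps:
z(x) = 16 (z(x) = 4²*1 = 16*1 = 16)
a = -7 + I*√43 (a = -7 + √(16 - 59) = -7 + √(-43) = -7 + I*√43 ≈ -7.0 + 6.5574*I)
u(S) = -7 + I*√43
√(u(-7 + 3*6) - 47790) = √((-7 + I*√43) - 47790) = √(-47797 + I*√43)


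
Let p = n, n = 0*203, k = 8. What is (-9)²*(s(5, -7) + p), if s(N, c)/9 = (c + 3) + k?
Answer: 2916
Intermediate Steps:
s(N, c) = 99 + 9*c (s(N, c) = 9*((c + 3) + 8) = 9*((3 + c) + 8) = 9*(11 + c) = 99 + 9*c)
n = 0
p = 0
(-9)²*(s(5, -7) + p) = (-9)²*((99 + 9*(-7)) + 0) = 81*((99 - 63) + 0) = 81*(36 + 0) = 81*36 = 2916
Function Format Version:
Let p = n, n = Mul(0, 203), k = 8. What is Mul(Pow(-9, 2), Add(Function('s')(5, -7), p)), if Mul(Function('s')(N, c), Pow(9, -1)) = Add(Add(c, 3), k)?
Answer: 2916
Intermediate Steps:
Function('s')(N, c) = Add(99, Mul(9, c)) (Function('s')(N, c) = Mul(9, Add(Add(c, 3), 8)) = Mul(9, Add(Add(3, c), 8)) = Mul(9, Add(11, c)) = Add(99, Mul(9, c)))
n = 0
p = 0
Mul(Pow(-9, 2), Add(Function('s')(5, -7), p)) = Mul(Pow(-9, 2), Add(Add(99, Mul(9, -7)), 0)) = Mul(81, Add(Add(99, -63), 0)) = Mul(81, Add(36, 0)) = Mul(81, 36) = 2916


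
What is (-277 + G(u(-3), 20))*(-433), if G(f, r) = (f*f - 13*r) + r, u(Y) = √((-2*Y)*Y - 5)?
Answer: 233820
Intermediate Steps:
u(Y) = √(-5 - 2*Y²) (u(Y) = √(-2*Y² - 5) = √(-5 - 2*Y²))
G(f, r) = f² - 12*r (G(f, r) = (f² - 13*r) + r = f² - 12*r)
(-277 + G(u(-3), 20))*(-433) = (-277 + ((√(-5 - 2*(-3)²))² - 12*20))*(-433) = (-277 + ((√(-5 - 2*9))² - 240))*(-433) = (-277 + ((√(-5 - 18))² - 240))*(-433) = (-277 + ((√(-23))² - 240))*(-433) = (-277 + ((I*√23)² - 240))*(-433) = (-277 + (-23 - 240))*(-433) = (-277 - 263)*(-433) = -540*(-433) = 233820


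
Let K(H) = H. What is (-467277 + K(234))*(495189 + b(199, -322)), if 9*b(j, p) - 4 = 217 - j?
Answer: -693827093363/3 ≈ -2.3128e+11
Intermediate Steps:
b(j, p) = 221/9 - j/9 (b(j, p) = 4/9 + (217 - j)/9 = 4/9 + (217/9 - j/9) = 221/9 - j/9)
(-467277 + K(234))*(495189 + b(199, -322)) = (-467277 + 234)*(495189 + (221/9 - 1/9*199)) = -467043*(495189 + (221/9 - 199/9)) = -467043*(495189 + 22/9) = -467043*4456723/9 = -693827093363/3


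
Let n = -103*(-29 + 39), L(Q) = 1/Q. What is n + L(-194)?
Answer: -199821/194 ≈ -1030.0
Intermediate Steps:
n = -1030 (n = -103*10 = -1030)
n + L(-194) = -1030 + 1/(-194) = -1030 - 1/194 = -199821/194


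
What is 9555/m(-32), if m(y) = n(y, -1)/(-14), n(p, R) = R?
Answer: 133770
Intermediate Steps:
m(y) = 1/14 (m(y) = -1/(-14) = -1*(-1/14) = 1/14)
9555/m(-32) = 9555/(1/14) = 9555*14 = 133770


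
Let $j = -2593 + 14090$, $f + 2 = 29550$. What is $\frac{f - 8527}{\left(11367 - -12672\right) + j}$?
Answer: $\frac{21021}{35536} \approx 0.59154$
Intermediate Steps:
$f = 29548$ ($f = -2 + 29550 = 29548$)
$j = 11497$
$\frac{f - 8527}{\left(11367 - -12672\right) + j} = \frac{29548 - 8527}{\left(11367 - -12672\right) + 11497} = \frac{21021}{\left(11367 + 12672\right) + 11497} = \frac{21021}{24039 + 11497} = \frac{21021}{35536}$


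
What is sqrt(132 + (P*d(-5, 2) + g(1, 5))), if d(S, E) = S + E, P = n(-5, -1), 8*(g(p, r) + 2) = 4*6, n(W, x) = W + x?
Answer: sqrt(151) ≈ 12.288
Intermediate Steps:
g(p, r) = 1 (g(p, r) = -2 + (4*6)/8 = -2 + (1/8)*24 = -2 + 3 = 1)
P = -6 (P = -5 - 1 = -6)
d(S, E) = E + S
sqrt(132 + (P*d(-5, 2) + g(1, 5))) = sqrt(132 + (-6*(2 - 5) + 1)) = sqrt(132 + (-6*(-3) + 1)) = sqrt(132 + (18 + 1)) = sqrt(132 + 19) = sqrt(151)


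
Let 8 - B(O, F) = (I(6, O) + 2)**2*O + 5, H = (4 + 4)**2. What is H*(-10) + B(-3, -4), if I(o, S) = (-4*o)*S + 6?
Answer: 18563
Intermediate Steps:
I(o, S) = 6 - 4*S*o (I(o, S) = -4*S*o + 6 = 6 - 4*S*o)
H = 64 (H = 8**2 = 64)
B(O, F) = 3 - O*(8 - 24*O)**2 (B(O, F) = 8 - (((6 - 4*O*6) + 2)**2*O + 5) = 8 - (((6 - 24*O) + 2)**2*O + 5) = 8 - ((8 - 24*O)**2*O + 5) = 8 - (O*(8 - 24*O)**2 + 5) = 8 - (5 + O*(8 - 24*O)**2) = 8 + (-5 - O*(8 - 24*O)**2) = 3 - O*(8 - 24*O)**2)
H*(-10) + B(-3, -4) = 64*(-10) + (3 - 64*(-3)*(-1 + 3*(-3))**2) = -640 + (3 - 64*(-3)*(-1 - 9)**2) = -640 + (3 - 64*(-3)*(-10)**2) = -640 + (3 - 64*(-3)*100) = -640 + (3 + 19200) = -640 + 19203 = 18563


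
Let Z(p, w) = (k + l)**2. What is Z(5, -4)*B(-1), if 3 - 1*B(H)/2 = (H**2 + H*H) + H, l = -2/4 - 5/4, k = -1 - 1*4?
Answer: 729/4 ≈ 182.25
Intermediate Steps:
k = -5 (k = -1 - 4 = -5)
l = -7/4 (l = -2*1/4 - 5*1/4 = -1/2 - 5/4 = -7/4 ≈ -1.7500)
Z(p, w) = 729/16 (Z(p, w) = (-5 - 7/4)**2 = (-27/4)**2 = 729/16)
B(H) = 6 - 4*H**2 - 2*H (B(H) = 6 - 2*((H**2 + H*H) + H) = 6 - 2*((H**2 + H**2) + H) = 6 - 2*(2*H**2 + H) = 6 - 2*(H + 2*H**2) = 6 + (-4*H**2 - 2*H) = 6 - 4*H**2 - 2*H)
Z(5, -4)*B(-1) = 729*(6 - 4*(-1)**2 - 2*(-1))/16 = 729*(6 - 4*1 + 2)/16 = 729*(6 - 4 + 2)/16 = (729/16)*4 = 729/4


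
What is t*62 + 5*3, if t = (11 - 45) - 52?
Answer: -5317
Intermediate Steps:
t = -86 (t = -34 - 52 = -86)
t*62 + 5*3 = -86*62 + 5*3 = -5332 + 15 = -5317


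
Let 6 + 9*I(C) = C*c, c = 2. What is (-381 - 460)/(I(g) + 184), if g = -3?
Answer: -2523/548 ≈ -4.6040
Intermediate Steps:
I(C) = -⅔ + 2*C/9 (I(C) = -⅔ + (C*2)/9 = -⅔ + (2*C)/9 = -⅔ + 2*C/9)
(-381 - 460)/(I(g) + 184) = (-381 - 460)/((-⅔ + (2/9)*(-3)) + 184) = -841/((-⅔ - ⅔) + 184) = -841/(-4/3 + 184) = -841/548/3 = -841*3/548 = -2523/548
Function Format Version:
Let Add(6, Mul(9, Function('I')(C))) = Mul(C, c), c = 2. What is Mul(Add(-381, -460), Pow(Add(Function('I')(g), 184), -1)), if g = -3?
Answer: Rational(-2523, 548) ≈ -4.6040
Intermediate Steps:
Function('I')(C) = Add(Rational(-2, 3), Mul(Rational(2, 9), C)) (Function('I')(C) = Add(Rational(-2, 3), Mul(Rational(1, 9), Mul(C, 2))) = Add(Rational(-2, 3), Mul(Rational(1, 9), Mul(2, C))) = Add(Rational(-2, 3), Mul(Rational(2, 9), C)))
Mul(Add(-381, -460), Pow(Add(Function('I')(g), 184), -1)) = Mul(Add(-381, -460), Pow(Add(Add(Rational(-2, 3), Mul(Rational(2, 9), -3)), 184), -1)) = Mul(-841, Pow(Add(Add(Rational(-2, 3), Rational(-2, 3)), 184), -1)) = Mul(-841, Pow(Add(Rational(-4, 3), 184), -1)) = Mul(-841, Pow(Rational(548, 3), -1)) = Mul(-841, Rational(3, 548)) = Rational(-2523, 548)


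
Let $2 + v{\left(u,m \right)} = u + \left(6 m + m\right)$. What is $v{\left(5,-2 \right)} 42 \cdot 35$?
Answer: $-16170$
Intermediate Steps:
$v{\left(u,m \right)} = -2 + u + 7 m$ ($v{\left(u,m \right)} = -2 + \left(u + \left(6 m + m\right)\right) = -2 + \left(u + 7 m\right) = -2 + u + 7 m$)
$v{\left(5,-2 \right)} 42 \cdot 35 = \left(-2 + 5 + 7 \left(-2\right)\right) 42 \cdot 35 = \left(-2 + 5 - 14\right) 42 \cdot 35 = \left(-11\right) 42 \cdot 35 = \left(-462\right) 35 = -16170$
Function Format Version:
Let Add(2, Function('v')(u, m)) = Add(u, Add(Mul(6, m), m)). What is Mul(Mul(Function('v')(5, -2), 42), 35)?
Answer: -16170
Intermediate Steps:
Function('v')(u, m) = Add(-2, u, Mul(7, m)) (Function('v')(u, m) = Add(-2, Add(u, Add(Mul(6, m), m))) = Add(-2, Add(u, Mul(7, m))) = Add(-2, u, Mul(7, m)))
Mul(Mul(Function('v')(5, -2), 42), 35) = Mul(Mul(Add(-2, 5, Mul(7, -2)), 42), 35) = Mul(Mul(Add(-2, 5, -14), 42), 35) = Mul(Mul(-11, 42), 35) = Mul(-462, 35) = -16170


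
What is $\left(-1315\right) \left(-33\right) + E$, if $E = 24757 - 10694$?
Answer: $57458$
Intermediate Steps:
$E = 14063$ ($E = 24757 - 10694 = 14063$)
$\left(-1315\right) \left(-33\right) + E = \left(-1315\right) \left(-33\right) + 14063 = 43395 + 14063 = 57458$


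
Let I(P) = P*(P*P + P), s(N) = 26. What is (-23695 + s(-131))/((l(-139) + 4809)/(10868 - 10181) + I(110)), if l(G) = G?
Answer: -16260603/922714370 ≈ -0.017623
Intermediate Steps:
I(P) = P*(P + P²) (I(P) = P*(P² + P) = P*(P + P²))
(-23695 + s(-131))/((l(-139) + 4809)/(10868 - 10181) + I(110)) = (-23695 + 26)/((-139 + 4809)/(10868 - 10181) + 110²*(1 + 110)) = -23669/(4670/687 + 12100*111) = -23669/(4670*(1/687) + 1343100) = -23669/(4670/687 + 1343100) = -23669/922714370/687 = -23669*687/922714370 = -16260603/922714370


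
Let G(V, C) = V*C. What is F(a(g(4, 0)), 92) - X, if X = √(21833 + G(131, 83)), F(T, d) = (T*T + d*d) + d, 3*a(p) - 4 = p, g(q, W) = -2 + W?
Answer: 77008/9 - 3*√3634 ≈ 8375.6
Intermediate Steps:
G(V, C) = C*V
a(p) = 4/3 + p/3
F(T, d) = d + T² + d² (F(T, d) = (T² + d²) + d = d + T² + d²)
X = 3*√3634 (X = √(21833 + 83*131) = √(21833 + 10873) = √32706 = 3*√3634 ≈ 180.85)
F(a(g(4, 0)), 92) - X = (92 + (4/3 + (-2 + 0)/3)² + 92²) - 3*√3634 = (92 + (4/3 + (⅓)*(-2))² + 8464) - 3*√3634 = (92 + (4/3 - ⅔)² + 8464) - 3*√3634 = (92 + (⅔)² + 8464) - 3*√3634 = (92 + 4/9 + 8464) - 3*√3634 = 77008/9 - 3*√3634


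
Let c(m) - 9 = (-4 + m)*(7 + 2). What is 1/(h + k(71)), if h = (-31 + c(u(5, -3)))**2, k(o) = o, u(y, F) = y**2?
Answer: 1/27960 ≈ 3.5765e-5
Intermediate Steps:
c(m) = -27 + 9*m (c(m) = 9 + (-4 + m)*(7 + 2) = 9 + (-4 + m)*9 = 9 + (-36 + 9*m) = -27 + 9*m)
h = 27889 (h = (-31 + (-27 + 9*5**2))**2 = (-31 + (-27 + 9*25))**2 = (-31 + (-27 + 225))**2 = (-31 + 198)**2 = 167**2 = 27889)
1/(h + k(71)) = 1/(27889 + 71) = 1/27960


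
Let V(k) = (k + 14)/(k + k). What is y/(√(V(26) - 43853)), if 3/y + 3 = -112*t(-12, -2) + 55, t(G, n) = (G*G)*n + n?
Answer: -I*√7411027/6181936676 ≈ -4.4037e-7*I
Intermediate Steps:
t(G, n) = n + n*G² (t(G, n) = G²*n + n = n*G² + n = n + n*G²)
V(k) = (14 + k)/(2*k) (V(k) = (14 + k)/((2*k)) = (14 + k)*(1/(2*k)) = (14 + k)/(2*k))
y = 1/10844 (y = 3/(-3 + (-(-224)*(1 + (-12)²) + 55)) = 3/(-3 + (-(-224)*(1 + 144) + 55)) = 3/(-3 + (-(-224)*145 + 55)) = 3/(-3 + (-112*(-290) + 55)) = 3/(-3 + (32480 + 55)) = 3/(-3 + 32535) = 3/32532 = 3*(1/32532) = 1/10844 ≈ 9.2217e-5)
y/(√(V(26) - 43853)) = 1/(10844*(√((½)*(14 + 26)/26 - 43853))) = 1/(10844*(√((½)*(1/26)*40 - 43853))) = 1/(10844*(√(10/13 - 43853))) = 1/(10844*(√(-570079/13))) = 1/(10844*((I*√7411027/13))) = (-I*√7411027/570079)/10844 = -I*√7411027/6181936676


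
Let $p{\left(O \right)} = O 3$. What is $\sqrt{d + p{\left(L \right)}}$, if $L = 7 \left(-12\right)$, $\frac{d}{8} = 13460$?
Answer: $2 \sqrt{26857} \approx 327.76$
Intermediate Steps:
$d = 107680$ ($d = 8 \cdot 13460 = 107680$)
$L = -84$
$p{\left(O \right)} = 3 O$
$\sqrt{d + p{\left(L \right)}} = \sqrt{107680 + 3 \left(-84\right)} = \sqrt{107680 - 252} = \sqrt{107428} = 2 \sqrt{26857}$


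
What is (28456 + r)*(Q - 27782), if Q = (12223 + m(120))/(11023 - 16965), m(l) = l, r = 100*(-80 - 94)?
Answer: -912634032136/2971 ≈ -3.0718e+8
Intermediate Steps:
r = -17400 (r = 100*(-174) = -17400)
Q = -12343/5942 (Q = (12223 + 120)/(11023 - 16965) = 12343/(-5942) = 12343*(-1/5942) = -12343/5942 ≈ -2.0772)
(28456 + r)*(Q - 27782) = (28456 - 17400)*(-12343/5942 - 27782) = 11056*(-165092987/5942) = -912634032136/2971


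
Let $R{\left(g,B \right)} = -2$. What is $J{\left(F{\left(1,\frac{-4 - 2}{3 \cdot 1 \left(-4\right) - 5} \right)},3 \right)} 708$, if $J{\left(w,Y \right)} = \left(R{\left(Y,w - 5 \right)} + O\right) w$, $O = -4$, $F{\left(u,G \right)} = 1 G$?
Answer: $- \frac{25488}{17} \approx -1499.3$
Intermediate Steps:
$F{\left(u,G \right)} = G$
$J{\left(w,Y \right)} = - 6 w$ ($J{\left(w,Y \right)} = \left(-2 - 4\right) w = - 6 w$)
$J{\left(F{\left(1,\frac{-4 - 2}{3 \cdot 1 \left(-4\right) - 5} \right)},3 \right)} 708 = - 6 \frac{-4 - 2}{3 \cdot 1 \left(-4\right) - 5} \cdot 708 = - 6 \left(- \frac{6}{3 \left(-4\right) - 5}\right) 708 = - 6 \left(- \frac{6}{-12 - 5}\right) 708 = - 6 \left(- \frac{6}{-17}\right) 708 = - 6 \left(\left(-6\right) \left(- \frac{1}{17}\right)\right) 708 = \left(-6\right) \frac{6}{17} \cdot 708 = \left(- \frac{36}{17}\right) 708 = - \frac{25488}{17}$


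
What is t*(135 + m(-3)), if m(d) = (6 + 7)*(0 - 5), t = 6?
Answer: 420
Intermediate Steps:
m(d) = -65 (m(d) = 13*(-5) = -65)
t*(135 + m(-3)) = 6*(135 - 65) = 6*70 = 420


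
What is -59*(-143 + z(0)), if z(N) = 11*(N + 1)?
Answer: 7788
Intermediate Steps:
z(N) = 11 + 11*N (z(N) = 11*(1 + N) = 11 + 11*N)
-59*(-143 + z(0)) = -59*(-143 + (11 + 11*0)) = -59*(-143 + (11 + 0)) = -59*(-143 + 11) = -59*(-132) = 7788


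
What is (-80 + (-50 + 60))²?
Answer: 4900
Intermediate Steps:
(-80 + (-50 + 60))² = (-80 + 10)² = (-70)² = 4900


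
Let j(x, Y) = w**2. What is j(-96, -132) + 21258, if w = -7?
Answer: 21307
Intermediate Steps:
j(x, Y) = 49 (j(x, Y) = (-7)**2 = 49)
j(-96, -132) + 21258 = 49 + 21258 = 21307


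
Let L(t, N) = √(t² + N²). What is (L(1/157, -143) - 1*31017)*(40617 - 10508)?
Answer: -933890853 + 30109*√504047402/157 ≈ -9.2959e+8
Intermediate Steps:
L(t, N) = √(N² + t²)
(L(1/157, -143) - 1*31017)*(40617 - 10508) = (√((-143)² + (1/157)²) - 1*31017)*(40617 - 10508) = (√(20449 + (1/157)²) - 31017)*30109 = (√(20449 + 1/24649) - 31017)*30109 = (√(504047402/24649) - 31017)*30109 = (√504047402/157 - 31017)*30109 = (-31017 + √504047402/157)*30109 = -933890853 + 30109*√504047402/157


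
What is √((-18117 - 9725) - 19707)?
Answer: I*√47549 ≈ 218.06*I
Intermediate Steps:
√((-18117 - 9725) - 19707) = √(-27842 - 19707) = √(-47549) = I*√47549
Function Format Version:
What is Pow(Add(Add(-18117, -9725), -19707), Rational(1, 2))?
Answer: Mul(I, Pow(47549, Rational(1, 2))) ≈ Mul(218.06, I)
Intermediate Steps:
Pow(Add(Add(-18117, -9725), -19707), Rational(1, 2)) = Pow(Add(-27842, -19707), Rational(1, 2)) = Pow(-47549, Rational(1, 2)) = Mul(I, Pow(47549, Rational(1, 2)))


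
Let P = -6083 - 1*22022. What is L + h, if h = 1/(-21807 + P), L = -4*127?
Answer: -25355297/49912 ≈ -508.00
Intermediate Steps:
L = -508
P = -28105 (P = -6083 - 22022 = -28105)
h = -1/49912 (h = 1/(-21807 - 28105) = 1/(-49912) = -1/49912 ≈ -2.0035e-5)
L + h = -508 - 1/49912 = -25355297/49912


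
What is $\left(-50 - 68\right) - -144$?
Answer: $26$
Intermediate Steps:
$\left(-50 - 68\right) - -144 = -118 + 144 = 26$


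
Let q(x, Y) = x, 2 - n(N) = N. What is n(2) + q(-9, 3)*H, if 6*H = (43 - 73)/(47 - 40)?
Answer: 45/7 ≈ 6.4286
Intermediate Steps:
n(N) = 2 - N
H = -5/7 (H = ((43 - 73)/(47 - 40))/6 = (-30/7)/6 = (-30*⅐)/6 = (⅙)*(-30/7) = -5/7 ≈ -0.71429)
n(2) + q(-9, 3)*H = (2 - 1*2) - 9*(-5/7) = (2 - 2) + 45/7 = 0 + 45/7 = 45/7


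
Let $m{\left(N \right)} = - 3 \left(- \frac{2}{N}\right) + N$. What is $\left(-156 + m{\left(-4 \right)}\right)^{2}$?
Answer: $\frac{104329}{4} \approx 26082.0$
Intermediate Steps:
$m{\left(N \right)} = N + \frac{6}{N}$ ($m{\left(N \right)} = \frac{6}{N} + N = N + \frac{6}{N}$)
$\left(-156 + m{\left(-4 \right)}\right)^{2} = \left(-156 - \left(4 - \frac{6}{-4}\right)\right)^{2} = \left(-156 + \left(-4 + 6 \left(- \frac{1}{4}\right)\right)\right)^{2} = \left(-156 - \frac{11}{2}\right)^{2} = \left(- \frac{323}{2}\right)^{2} = \frac{104329}{4}$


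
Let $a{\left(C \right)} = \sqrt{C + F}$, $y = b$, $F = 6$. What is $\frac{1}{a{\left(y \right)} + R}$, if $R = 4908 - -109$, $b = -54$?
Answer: $\frac{5017}{25170337} - \frac{4 i \sqrt{3}}{25170337} \approx 0.00019932 - 2.7525 \cdot 10^{-7} i$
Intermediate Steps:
$y = -54$
$R = 5017$ ($R = 4908 + 109 = 5017$)
$a{\left(C \right)} = \sqrt{6 + C}$ ($a{\left(C \right)} = \sqrt{C + 6} = \sqrt{6 + C}$)
$\frac{1}{a{\left(y \right)} + R} = \frac{1}{\sqrt{6 - 54} + 5017} = \frac{1}{\sqrt{-48} + 5017} = \frac{1}{4 i \sqrt{3} + 5017} = \frac{1}{5017 + 4 i \sqrt{3}}$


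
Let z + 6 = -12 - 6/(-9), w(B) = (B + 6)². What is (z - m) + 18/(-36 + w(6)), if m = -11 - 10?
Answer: 23/6 ≈ 3.8333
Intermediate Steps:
w(B) = (6 + B)²
m = -21
z = -52/3 (z = -6 + (-12 - 6/(-9)) = -6 + (-12 - 6*(-⅑)) = -6 + (-12 + ⅔) = -6 - 34/3 = -52/3 ≈ -17.333)
(z - m) + 18/(-36 + w(6)) = (-52/3 - 1*(-21)) + 18/(-36 + (6 + 6)²) = (-52/3 + 21) + 18/(-36 + 12²) = 11/3 + 18/(-36 + 144) = 11/3 + 18/108 = 11/3 + 18*(1/108) = 11/3 + ⅙ = 23/6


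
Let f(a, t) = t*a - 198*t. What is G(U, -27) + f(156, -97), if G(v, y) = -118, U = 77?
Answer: 3956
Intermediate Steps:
f(a, t) = -198*t + a*t (f(a, t) = a*t - 198*t = -198*t + a*t)
G(U, -27) + f(156, -97) = -118 - 97*(-198 + 156) = -118 - 97*(-42) = -118 + 4074 = 3956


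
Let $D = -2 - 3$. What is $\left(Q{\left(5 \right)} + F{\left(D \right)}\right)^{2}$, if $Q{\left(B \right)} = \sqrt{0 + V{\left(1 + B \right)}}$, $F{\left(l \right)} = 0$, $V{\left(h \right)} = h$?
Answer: $6$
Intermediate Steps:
$D = -5$ ($D = -2 - 3 = -5$)
$Q{\left(B \right)} = \sqrt{1 + B}$ ($Q{\left(B \right)} = \sqrt{0 + \left(1 + B\right)} = \sqrt{1 + B}$)
$\left(Q{\left(5 \right)} + F{\left(D \right)}\right)^{2} = \left(\sqrt{1 + 5} + 0\right)^{2} = \left(\sqrt{6} + 0\right)^{2} = \left(\sqrt{6}\right)^{2} = 6$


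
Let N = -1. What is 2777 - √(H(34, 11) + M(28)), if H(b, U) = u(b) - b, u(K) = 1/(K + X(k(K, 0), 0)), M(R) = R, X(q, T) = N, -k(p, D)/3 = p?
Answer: 2777 - I*√6501/33 ≈ 2777.0 - 2.4433*I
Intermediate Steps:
k(p, D) = -3*p
X(q, T) = -1
u(K) = 1/(-1 + K) (u(K) = 1/(K - 1) = 1/(-1 + K))
H(b, U) = 1/(-1 + b) - b
2777 - √(H(34, 11) + M(28)) = 2777 - √((1 - 1*34*(-1 + 34))/(-1 + 34) + 28) = 2777 - √((1 - 1*34*33)/33 + 28) = 2777 - √((1 - 1122)/33 + 28) = 2777 - √((1/33)*(-1121) + 28) = 2777 - √(-1121/33 + 28) = 2777 - √(-197/33) = 2777 - I*√6501/33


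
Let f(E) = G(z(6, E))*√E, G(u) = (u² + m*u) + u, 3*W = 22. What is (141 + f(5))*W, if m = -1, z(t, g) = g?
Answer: 1034 + 550*√5/3 ≈ 1443.9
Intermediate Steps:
W = 22/3 (W = (⅓)*22 = 22/3 ≈ 7.3333)
G(u) = u² (G(u) = (u² - u) + u = u²)
f(E) = E^(5/2) (f(E) = E²*√E = E^(5/2))
(141 + f(5))*W = (141 + 5^(5/2))*(22/3) = (141 + 25*√5)*(22/3) = 1034 + 550*√5/3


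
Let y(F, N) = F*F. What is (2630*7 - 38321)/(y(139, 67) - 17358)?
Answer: -19911/1963 ≈ -10.143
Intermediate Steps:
y(F, N) = F²
(2630*7 - 38321)/(y(139, 67) - 17358) = (2630*7 - 38321)/(139² - 17358) = (18410 - 38321)/(19321 - 17358) = -19911/1963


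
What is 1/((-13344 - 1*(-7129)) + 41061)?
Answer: 1/34846 ≈ 2.8698e-5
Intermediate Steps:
1/((-13344 - 1*(-7129)) + 41061) = 1/((-13344 + 7129) + 41061) = 1/(-6215 + 41061) = 1/34846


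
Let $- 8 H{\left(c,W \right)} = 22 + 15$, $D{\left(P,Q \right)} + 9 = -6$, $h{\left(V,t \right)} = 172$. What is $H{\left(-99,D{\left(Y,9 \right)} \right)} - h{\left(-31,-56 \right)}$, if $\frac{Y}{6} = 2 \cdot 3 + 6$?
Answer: $- \frac{1413}{8} \approx -176.63$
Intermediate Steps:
$Y = 72$ ($Y = 6 \left(2 \cdot 3 + 6\right) = 6 \left(6 + 6\right) = 6 \cdot 12 = 72$)
$D{\left(P,Q \right)} = -15$ ($D{\left(P,Q \right)} = -9 - 6 = -15$)
$H{\left(c,W \right)} = - \frac{37}{8}$ ($H{\left(c,W \right)} = - \frac{22 + 15}{8} = \left(- \frac{1}{8}\right) 37 = - \frac{37}{8}$)
$H{\left(-99,D{\left(Y,9 \right)} \right)} - h{\left(-31,-56 \right)} = - \frac{37}{8} - 172 = - \frac{1413}{8}$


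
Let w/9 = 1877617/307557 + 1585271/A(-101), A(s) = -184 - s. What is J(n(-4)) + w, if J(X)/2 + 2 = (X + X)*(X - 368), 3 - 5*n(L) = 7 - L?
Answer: -12017686478476/70908975 ≈ -1.6948e+5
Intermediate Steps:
n(L) = -⅘ + L/5 (n(L) = ⅗ - (7 - L)/5 = ⅗ + (-7/5 + L/5) = -⅘ + L/5)
J(X) = -4 + 4*X*(-368 + X) (J(X) = -4 + 2*((X + X)*(X - 368)) = -4 + 2*((2*X)*(-368 + X)) = -4 + 2*(2*X*(-368 + X)) = -4 + 4*X*(-368 + X))
w = -487405350736/2836359 (w = 9*(1877617/307557 + 1585271/(-184 - 1*(-101))) = 9*(1877617*(1/307557) + 1585271/(-184 + 101)) = 9*(1877617/307557 + 1585271/(-83)) = 9*(1877617/307557 + 1585271*(-1/83)) = 9*(1877617/307557 - 1585271/83) = 9*(-487405350736/25527231) = -487405350736/2836359 ≈ -1.7184e+5)
J(n(-4)) + w = (-4 - 1472*(-⅘ + (⅕)*(-4)) + 4*(-⅘ + (⅕)*(-4))²) - 487405350736/2836359 = (-4 - 1472*(-⅘ - ⅘) + 4*(-⅘ - ⅘)²) - 487405350736/2836359 = (-4 - 1472*(-8/5) + 4*(-8/5)²) - 487405350736/2836359 = (-4 + 11776/5 + 4*(64/25)) - 487405350736/2836359 = (-4 + 11776/5 + 256/25) - 487405350736/2836359 = 59036/25 - 487405350736/2836359 = -12017686478476/70908975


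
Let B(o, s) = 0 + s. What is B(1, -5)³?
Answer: -125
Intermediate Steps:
B(o, s) = s
B(1, -5)³ = (-5)³ = -125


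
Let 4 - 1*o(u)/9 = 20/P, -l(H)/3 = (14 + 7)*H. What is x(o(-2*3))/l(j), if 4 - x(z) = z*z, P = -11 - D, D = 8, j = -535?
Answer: -106436/1738215 ≈ -0.061233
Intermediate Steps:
P = -19 (P = -11 - 1*8 = -11 - 8 = -19)
l(H) = -63*H (l(H) = -3*(14 + 7)*H = -63*H)
o(u) = 864/19 (o(u) = 36 - 180/(-19) = 36 - 180*(-1)/19 = 36 - 9*(-20/19) = 36 + 180/19 = 864/19)
x(z) = 4 - z² (x(z) = 4 - z*z = 4 - z²)
x(o(-2*3))/l(j) = (4 - (864/19)²)/((-63*(-535))) = (4 - 1*746496/361)/33705 = (4 - 746496/361)*(1/33705) = -745052/361*1/33705 = -106436/1738215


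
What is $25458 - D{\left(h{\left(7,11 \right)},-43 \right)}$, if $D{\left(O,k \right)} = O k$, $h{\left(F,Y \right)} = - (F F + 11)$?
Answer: $22878$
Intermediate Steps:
$h{\left(F,Y \right)} = -11 - F^{2}$ ($h{\left(F,Y \right)} = - (F^{2} + 11) = - (11 + F^{2}) = -11 - F^{2}$)
$25458 - D{\left(h{\left(7,11 \right)},-43 \right)} = 25458 - \left(-11 - 7^{2}\right) \left(-43\right) = 25458 - \left(-11 - 49\right) \left(-43\right) = 25458 - \left(-60\right) \left(-43\right) = 25458 - 2580 = 22878$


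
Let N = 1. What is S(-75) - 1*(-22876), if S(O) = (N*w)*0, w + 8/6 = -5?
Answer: 22876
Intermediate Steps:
w = -19/3 (w = -4/3 - 5 = -19/3 ≈ -6.3333)
S(O) = 0 (S(O) = (1*(-19/3))*0 = -19/3*0 = 0)
S(-75) - 1*(-22876) = 0 - 1*(-22876) = 0 + 22876 = 22876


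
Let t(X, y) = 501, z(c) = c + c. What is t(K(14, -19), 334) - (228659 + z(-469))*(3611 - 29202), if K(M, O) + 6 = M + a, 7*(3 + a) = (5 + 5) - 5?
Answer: 5827608612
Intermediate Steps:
a = -16/7 (a = -3 + ((5 + 5) - 5)/7 = -3 + (10 - 5)/7 = -3 + (⅐)*5 = -3 + 5/7 = -16/7 ≈ -2.2857)
K(M, O) = -58/7 + M (K(M, O) = -6 + (M - 16/7) = -6 + (-16/7 + M) = -58/7 + M)
z(c) = 2*c
t(K(14, -19), 334) - (228659 + z(-469))*(3611 - 29202) = 501 - (228659 + 2*(-469))*(3611 - 29202) = 501 - (228659 - 938)*(-25591) = 501 - 227721*(-25591) = 501 - 1*(-5827608111) = 501 + 5827608111 = 5827608612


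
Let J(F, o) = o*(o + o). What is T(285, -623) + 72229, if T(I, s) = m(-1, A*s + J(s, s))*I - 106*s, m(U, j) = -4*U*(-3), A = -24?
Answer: 134847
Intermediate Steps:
J(F, o) = 2*o² (J(F, o) = o*(2*o) = 2*o²)
m(U, j) = 12*U
T(I, s) = -106*s - 12*I (T(I, s) = (12*(-1))*I - 106*s = -12*I - 106*s = -106*s - 12*I)
T(285, -623) + 72229 = (-106*(-623) - 12*285) + 72229 = (66038 - 3420) + 72229 = 62618 + 72229 = 134847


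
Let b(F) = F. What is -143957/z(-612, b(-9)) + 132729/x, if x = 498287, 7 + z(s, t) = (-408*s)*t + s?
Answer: 33644651306/101826443311 ≈ 0.33041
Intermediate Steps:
z(s, t) = -7 + s - 408*s*t (z(s, t) = -7 + ((-408*s)*t + s) = -7 + (-408*s*t + s) = -7 + (s - 408*s*t) = -7 + s - 408*s*t)
-143957/z(-612, b(-9)) + 132729/x = -143957/(-7 - 612 - 408*(-612)*(-9)) + 132729/498287 = -143957/(-7 - 612 - 2247264) + 132729*(1/498287) = -143957/(-2247883) + 132729/498287 = -143957*(-1/2247883) + 132729/498287 = 13087/204353 + 132729/498287 = 33644651306/101826443311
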